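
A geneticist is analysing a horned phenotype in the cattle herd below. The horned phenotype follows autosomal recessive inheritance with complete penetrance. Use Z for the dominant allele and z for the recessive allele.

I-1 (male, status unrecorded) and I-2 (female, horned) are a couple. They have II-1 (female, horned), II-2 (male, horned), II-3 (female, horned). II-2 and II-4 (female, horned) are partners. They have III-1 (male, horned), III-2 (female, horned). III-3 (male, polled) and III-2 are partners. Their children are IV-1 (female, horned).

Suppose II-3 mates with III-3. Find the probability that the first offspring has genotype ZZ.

0

II-3 is horned, so II-3 is zz.
III-3 is polled so carries Z and passed z to IV-1 (zz), so III-3 is Zz.
The cross gives 1/2 Zz : 1/2 zz, so P(offspring has genotype ZZ) = 0.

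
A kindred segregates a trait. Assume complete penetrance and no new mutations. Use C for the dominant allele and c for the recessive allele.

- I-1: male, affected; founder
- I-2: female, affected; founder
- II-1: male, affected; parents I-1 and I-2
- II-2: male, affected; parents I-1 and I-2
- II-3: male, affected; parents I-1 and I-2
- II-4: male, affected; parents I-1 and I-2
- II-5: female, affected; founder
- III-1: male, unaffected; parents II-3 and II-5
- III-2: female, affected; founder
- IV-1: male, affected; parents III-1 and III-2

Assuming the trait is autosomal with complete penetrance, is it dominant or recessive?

dominant

II-3 and II-5 are both affected yet have an unaffected child III-1. Under a recessive model two affected parents are homozygous and every child would be affected, so the trait cannot be recessive.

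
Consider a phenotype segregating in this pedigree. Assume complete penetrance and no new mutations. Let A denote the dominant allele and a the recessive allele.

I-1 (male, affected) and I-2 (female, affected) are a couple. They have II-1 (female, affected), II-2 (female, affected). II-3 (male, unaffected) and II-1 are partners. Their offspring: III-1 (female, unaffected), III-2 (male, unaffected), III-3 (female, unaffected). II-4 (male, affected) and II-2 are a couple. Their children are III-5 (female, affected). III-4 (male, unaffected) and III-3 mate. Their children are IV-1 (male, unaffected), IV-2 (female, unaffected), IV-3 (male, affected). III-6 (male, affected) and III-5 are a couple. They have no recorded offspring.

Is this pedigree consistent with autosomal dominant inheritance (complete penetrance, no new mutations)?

Under autosomal dominant, IV-3 (affected, male) cannot arise from III-4 (unaffected) × III-3 (unaffected).

No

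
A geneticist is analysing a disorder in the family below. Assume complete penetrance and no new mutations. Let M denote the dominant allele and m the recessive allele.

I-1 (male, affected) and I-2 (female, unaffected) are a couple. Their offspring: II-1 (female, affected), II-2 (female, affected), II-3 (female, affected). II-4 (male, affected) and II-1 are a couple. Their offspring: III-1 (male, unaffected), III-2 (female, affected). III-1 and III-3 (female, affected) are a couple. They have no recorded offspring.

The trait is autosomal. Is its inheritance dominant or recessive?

II-4 and II-1 are both affected yet have an unaffected child III-1. Under a recessive model two affected parents are homozygous and every child would be affected, so the trait cannot be recessive.

dominant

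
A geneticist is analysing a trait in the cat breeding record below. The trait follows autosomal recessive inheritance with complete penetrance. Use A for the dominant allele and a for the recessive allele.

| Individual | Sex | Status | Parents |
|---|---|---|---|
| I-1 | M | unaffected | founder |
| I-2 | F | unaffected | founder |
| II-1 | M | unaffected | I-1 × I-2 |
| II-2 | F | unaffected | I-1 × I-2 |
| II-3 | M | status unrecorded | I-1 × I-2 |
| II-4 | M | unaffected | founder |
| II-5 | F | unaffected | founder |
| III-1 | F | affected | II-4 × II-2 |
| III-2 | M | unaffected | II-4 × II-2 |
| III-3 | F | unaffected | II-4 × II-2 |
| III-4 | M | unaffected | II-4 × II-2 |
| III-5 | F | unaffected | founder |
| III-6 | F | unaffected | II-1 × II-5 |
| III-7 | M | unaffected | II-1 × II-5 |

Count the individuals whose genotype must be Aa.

Obligate heterozygotes: II-2 is unaffected so carries A and passed a to III-1 (aa), so II-2 is Aa; II-4 is unaffected so carries A and passed a to III-1 (aa), so II-4 is Aa.
Every other individual is either homozygous by phenotype or has at least one consistent homozygous assignment, so the count is 2.

2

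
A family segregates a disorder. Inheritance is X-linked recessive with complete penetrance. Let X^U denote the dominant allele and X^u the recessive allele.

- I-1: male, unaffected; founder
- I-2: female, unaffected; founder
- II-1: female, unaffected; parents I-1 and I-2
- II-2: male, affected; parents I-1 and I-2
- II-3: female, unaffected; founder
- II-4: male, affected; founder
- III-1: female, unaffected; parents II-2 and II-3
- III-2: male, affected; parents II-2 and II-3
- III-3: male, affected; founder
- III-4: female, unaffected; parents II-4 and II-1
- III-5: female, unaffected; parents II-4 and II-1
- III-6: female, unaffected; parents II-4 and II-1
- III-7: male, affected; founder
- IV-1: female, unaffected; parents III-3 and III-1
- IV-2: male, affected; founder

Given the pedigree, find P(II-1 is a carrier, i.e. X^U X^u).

I-1 is unaffected, so I-1 is X^U Y.
I-2 is unaffected so carries U and passed u to II-2 (X^u Y), so I-2 is X^U X^u.
Their cross gives offspring ratios 1/2 X^U X^U : 1/2 X^U X^u. Conditioning on II-1 being unaffected, P(X^U X^u) = 1/2 / 1 = 1/2 before taking II-1's own offspring into account.
II-4 is affected, so II-4 is X^u Y.
Now use II-1's offspring. Probability of each recorded status — unaffected daughter III-4: 1/2 if II-1 is X^U X^u, 1 if X^U X^U; unaffected daughter III-5: 1/2 if II-1 is X^U X^u, 1 if X^U X^U; unaffected daughter III-6: 1/2 if II-1 is X^U X^u, 1 if X^U X^U.
Bayes: P(X^U X^u) = 1/2·1/8 / (1/2·1/8 + 1/2·1) = 1/9.

1/9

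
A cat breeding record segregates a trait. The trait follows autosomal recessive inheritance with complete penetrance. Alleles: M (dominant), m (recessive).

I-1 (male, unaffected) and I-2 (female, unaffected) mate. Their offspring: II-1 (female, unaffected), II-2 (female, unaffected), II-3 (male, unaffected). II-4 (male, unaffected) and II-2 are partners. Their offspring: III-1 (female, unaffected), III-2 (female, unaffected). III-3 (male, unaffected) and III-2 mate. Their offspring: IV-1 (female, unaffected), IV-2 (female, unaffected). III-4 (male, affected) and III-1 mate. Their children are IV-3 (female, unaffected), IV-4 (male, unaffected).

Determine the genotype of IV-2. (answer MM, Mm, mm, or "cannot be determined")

IV-2's phenotype allows MM or Mm, and no parent or child forces a single allele at both positions; consistent genotype assignments exist with IV-2 as MM or Mm.

cannot be determined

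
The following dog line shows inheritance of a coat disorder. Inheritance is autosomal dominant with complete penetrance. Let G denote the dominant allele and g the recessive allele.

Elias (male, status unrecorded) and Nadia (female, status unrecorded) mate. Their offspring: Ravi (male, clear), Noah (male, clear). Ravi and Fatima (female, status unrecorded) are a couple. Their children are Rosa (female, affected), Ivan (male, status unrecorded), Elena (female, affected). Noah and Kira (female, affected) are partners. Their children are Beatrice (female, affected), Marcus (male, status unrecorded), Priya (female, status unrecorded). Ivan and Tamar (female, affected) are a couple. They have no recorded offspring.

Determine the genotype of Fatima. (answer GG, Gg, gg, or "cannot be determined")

Fatima's phenotype is unrecorded, and no parent or child forces a single allele at both positions; consistent genotype assignments exist with Fatima as GG or Gg.

cannot be determined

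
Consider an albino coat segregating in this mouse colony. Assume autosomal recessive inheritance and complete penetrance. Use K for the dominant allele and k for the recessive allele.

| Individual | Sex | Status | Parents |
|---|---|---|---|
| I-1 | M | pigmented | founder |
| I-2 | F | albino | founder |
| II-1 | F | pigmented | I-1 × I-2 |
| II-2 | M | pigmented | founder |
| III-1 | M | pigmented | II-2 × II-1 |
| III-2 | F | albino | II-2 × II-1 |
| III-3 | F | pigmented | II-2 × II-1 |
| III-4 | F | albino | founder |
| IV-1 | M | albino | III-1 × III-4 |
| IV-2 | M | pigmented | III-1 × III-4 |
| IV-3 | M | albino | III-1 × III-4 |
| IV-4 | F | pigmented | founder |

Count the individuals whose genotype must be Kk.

Obligate heterozygotes: II-1 is pigmented so carries K and received k from I-2 (kk), so II-1 is Kk; II-2 is pigmented so carries K and passed k to III-2 (kk), so II-2 is Kk; III-1 is pigmented so carries K and passed k to IV-1 (kk), so III-1 is Kk; IV-2 is pigmented so carries K and received k from III-4 (kk), so IV-2 is Kk.
Every other individual is either homozygous by phenotype or has at least one consistent homozygous assignment, so the count is 4.

4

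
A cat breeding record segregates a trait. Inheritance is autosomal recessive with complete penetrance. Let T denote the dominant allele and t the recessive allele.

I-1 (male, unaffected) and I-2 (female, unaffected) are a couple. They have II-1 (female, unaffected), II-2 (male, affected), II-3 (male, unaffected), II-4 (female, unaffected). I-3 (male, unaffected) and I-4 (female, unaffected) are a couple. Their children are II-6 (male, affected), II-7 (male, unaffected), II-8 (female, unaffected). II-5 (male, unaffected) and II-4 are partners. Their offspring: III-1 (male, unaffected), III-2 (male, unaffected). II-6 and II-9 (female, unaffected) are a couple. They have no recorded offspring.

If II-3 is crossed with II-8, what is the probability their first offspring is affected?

I-1 is unaffected so carries T and passed t to II-2 (tt), so I-1 is Tt.
I-2 is unaffected so carries T and passed t to II-2 (tt), so I-2 is Tt.
II-3 is an unaffected offspring of I-1 (Tt) × I-2 (Tt), whose cross gives 1/4 TT : 1/2 Tt : 1/4 tt; conditioning on being unaffected, II-3 is TT with probability 1/3, Tt with probability 2/3.
I-3 is unaffected so carries T and passed t to II-6 (tt), so I-3 is Tt.
I-4 is unaffected so carries T and passed t to II-6 (tt), so I-4 is Tt.
II-8 is an unaffected offspring of I-3 (Tt) × I-4 (Tt), whose cross gives 1/4 TT : 1/2 Tt : 1/4 tt; conditioning on being unaffected, II-8 is TT with probability 1/3, Tt with probability 2/3.
Summing over parental genotype combinations, P(offspring is affected) = 4/9·1/4 = 1/9.

1/9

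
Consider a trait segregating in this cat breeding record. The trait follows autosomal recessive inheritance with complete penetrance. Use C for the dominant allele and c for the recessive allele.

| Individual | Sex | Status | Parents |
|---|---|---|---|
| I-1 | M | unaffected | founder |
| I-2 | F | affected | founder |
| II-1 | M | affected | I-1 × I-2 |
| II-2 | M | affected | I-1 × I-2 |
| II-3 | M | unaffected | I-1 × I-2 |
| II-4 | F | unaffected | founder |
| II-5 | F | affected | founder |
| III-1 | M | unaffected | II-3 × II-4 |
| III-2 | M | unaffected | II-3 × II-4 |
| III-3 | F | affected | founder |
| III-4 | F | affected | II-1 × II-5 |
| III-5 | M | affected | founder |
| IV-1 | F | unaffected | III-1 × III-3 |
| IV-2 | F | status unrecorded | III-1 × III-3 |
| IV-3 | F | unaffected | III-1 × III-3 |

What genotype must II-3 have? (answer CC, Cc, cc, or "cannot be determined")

Cc

From phenotype alone, II-3 is CC or Cc.
II-3 is unaffected so carries C and received c from I-2 (cc), so II-3 is Cc.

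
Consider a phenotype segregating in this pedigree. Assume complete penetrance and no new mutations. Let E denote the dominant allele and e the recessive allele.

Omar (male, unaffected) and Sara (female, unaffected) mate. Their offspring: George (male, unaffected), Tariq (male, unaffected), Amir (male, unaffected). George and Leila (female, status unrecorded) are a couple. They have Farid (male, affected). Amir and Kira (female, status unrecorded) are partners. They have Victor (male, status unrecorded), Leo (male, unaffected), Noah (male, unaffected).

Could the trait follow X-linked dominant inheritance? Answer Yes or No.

A consistent assignment under X-linked dominant exists: Omar X^e Y, Sara X^e X^e, George X^e Y, Tariq X^e Y, Amir X^e Y, Leila X^E X^E, Kira X^E X^e, Farid X^E Y, Victor X^E Y, Leo X^e Y, Noah X^e Y.
In this assignment every recorded phenotype matches its genotype and every non-founder's genotype is obtainable from its parents' genotypes, so the pedigree is consistent.

Yes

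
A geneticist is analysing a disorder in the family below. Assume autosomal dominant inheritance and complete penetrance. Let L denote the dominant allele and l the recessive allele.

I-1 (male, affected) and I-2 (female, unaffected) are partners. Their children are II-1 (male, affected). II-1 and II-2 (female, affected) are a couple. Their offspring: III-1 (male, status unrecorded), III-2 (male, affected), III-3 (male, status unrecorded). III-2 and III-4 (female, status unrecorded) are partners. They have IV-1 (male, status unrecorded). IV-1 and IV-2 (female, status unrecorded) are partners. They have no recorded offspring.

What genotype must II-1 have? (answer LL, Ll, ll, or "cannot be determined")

Ll

From phenotype alone, II-1 is LL or Ll.
II-1 is affected so carries L and received l from I-2 (ll), so II-1 is Ll.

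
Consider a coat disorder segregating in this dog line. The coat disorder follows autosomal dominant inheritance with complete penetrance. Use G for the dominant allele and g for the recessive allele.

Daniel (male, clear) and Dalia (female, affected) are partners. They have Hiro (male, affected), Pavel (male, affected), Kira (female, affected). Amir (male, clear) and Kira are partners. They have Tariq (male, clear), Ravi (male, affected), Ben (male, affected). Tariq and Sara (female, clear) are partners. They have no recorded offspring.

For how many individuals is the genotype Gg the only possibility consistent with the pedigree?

Obligate heterozygotes: Hiro is affected so carries G and received g from Daniel (gg), so Hiro is Gg; Pavel is affected so carries G and received g from Daniel (gg), so Pavel is Gg; Kira is affected so carries G and received g from Daniel (gg), so Kira is Gg; Ravi is affected so carries G and received g from Amir (gg), so Ravi is Gg; Ben is affected so carries G and received g from Amir (gg), so Ben is Gg.
Every other individual is either homozygous by phenotype or has at least one consistent homozygous assignment, so the count is 5.

5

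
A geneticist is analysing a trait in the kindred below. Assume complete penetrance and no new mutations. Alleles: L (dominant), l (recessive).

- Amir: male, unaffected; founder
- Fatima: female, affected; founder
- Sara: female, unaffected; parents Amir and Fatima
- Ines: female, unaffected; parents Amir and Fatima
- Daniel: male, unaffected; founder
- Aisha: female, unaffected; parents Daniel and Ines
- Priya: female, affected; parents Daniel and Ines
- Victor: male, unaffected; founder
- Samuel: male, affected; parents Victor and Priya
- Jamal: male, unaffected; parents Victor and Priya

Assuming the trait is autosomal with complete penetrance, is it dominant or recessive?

recessive

Daniel and Ines are both unaffected yet have an affected child Priya. Under dominance, an affected child requires at least one affected parent, so the trait cannot be dominant.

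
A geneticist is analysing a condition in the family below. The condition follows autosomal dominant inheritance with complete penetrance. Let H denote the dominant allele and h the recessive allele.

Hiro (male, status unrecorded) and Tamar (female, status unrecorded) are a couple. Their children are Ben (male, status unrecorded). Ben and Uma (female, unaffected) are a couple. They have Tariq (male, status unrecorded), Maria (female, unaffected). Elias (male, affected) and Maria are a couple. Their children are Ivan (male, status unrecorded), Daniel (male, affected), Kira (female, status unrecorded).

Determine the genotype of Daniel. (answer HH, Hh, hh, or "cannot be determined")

From phenotype alone, Daniel is HH or Hh.
Daniel is affected so carries H and received h from Maria (hh), so Daniel is Hh.

Hh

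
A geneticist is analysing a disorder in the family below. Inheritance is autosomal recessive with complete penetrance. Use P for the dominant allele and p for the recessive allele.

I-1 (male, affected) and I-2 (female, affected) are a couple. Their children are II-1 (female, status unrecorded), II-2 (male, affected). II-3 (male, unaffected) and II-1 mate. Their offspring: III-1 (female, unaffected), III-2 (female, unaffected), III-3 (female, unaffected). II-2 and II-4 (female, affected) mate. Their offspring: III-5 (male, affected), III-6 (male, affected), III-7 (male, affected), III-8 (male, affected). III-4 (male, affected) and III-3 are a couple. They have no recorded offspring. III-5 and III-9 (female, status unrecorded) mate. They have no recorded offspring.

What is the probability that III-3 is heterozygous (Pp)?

III-3 is unaffected so carries P and received p from II-1 (pp), so III-3 is Pp, giving P(Pp) = 1.

1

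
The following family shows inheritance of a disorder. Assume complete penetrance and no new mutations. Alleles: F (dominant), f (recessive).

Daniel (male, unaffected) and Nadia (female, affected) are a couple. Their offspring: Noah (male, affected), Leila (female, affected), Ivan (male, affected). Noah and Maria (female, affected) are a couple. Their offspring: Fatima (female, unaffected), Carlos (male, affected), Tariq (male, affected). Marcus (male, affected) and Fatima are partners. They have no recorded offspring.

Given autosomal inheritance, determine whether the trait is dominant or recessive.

dominant

Noah and Maria are both affected yet have an unaffected child Fatima. Under a recessive model two affected parents are homozygous and every child would be affected, so the trait cannot be recessive.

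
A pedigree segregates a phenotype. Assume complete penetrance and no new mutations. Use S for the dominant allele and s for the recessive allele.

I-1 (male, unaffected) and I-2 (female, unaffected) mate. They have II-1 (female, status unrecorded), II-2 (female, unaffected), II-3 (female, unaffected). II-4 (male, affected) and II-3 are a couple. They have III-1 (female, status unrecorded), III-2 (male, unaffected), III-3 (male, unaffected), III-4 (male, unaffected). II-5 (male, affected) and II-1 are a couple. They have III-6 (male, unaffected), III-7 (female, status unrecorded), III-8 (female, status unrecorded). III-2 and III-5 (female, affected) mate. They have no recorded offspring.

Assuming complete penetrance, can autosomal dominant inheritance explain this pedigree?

Yes

A consistent assignment under autosomal dominant exists: I-1 ss, I-2 ss, II-1 ss, II-2 ss, II-3 ss, II-4 Ss, II-5 Ss, III-1 Ss, III-2 ss, III-3 ss, III-4 ss, III-5 SS, III-6 ss, III-7 Ss, III-8 Ss.
In this assignment every recorded phenotype matches its genotype and every non-founder's genotype is obtainable from its parents' genotypes, so the pedigree is consistent.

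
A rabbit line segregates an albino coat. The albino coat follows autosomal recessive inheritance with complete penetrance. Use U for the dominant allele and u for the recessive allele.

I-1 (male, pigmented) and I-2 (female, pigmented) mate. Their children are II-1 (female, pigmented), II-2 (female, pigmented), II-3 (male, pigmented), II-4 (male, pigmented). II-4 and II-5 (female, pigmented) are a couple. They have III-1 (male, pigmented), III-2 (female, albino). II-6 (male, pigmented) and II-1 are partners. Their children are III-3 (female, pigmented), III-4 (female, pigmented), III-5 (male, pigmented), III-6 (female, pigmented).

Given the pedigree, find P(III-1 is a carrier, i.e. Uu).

II-4 is pigmented so carries U and passed u to III-2 (uu), so II-4 is Uu.
II-5 is pigmented so carries U and passed u to III-2 (uu), so II-5 is Uu.
Their cross gives offspring ratios 1/4 UU : 1/2 Uu : 1/4 uu. Conditioning on III-1 being pigmented, P(Uu) = 1/2 / 3/4 = 2/3.

2/3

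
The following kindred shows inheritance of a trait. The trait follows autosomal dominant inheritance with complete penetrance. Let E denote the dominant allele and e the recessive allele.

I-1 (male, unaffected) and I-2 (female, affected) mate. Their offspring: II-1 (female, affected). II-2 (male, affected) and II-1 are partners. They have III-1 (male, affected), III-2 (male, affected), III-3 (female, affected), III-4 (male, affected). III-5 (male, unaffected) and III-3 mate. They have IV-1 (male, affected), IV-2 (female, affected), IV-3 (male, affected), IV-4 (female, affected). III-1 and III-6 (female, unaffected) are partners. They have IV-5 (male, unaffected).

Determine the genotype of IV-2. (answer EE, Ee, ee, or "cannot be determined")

Ee

From phenotype alone, IV-2 is EE or Ee.
IV-2 is affected so carries E and received e from III-5 (ee), so IV-2 is Ee.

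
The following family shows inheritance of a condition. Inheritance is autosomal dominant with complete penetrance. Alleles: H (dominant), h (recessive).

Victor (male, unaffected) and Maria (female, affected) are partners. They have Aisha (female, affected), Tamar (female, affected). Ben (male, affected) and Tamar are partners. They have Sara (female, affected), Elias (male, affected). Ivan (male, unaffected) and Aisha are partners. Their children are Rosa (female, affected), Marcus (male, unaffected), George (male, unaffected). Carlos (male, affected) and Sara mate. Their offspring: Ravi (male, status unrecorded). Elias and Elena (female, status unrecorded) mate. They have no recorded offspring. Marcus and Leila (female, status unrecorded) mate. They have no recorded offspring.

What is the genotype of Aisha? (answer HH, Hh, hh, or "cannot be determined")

From phenotype alone, Aisha is HH or Hh.
Aisha is affected so carries H and received h from Victor (hh), so Aisha is Hh.

Hh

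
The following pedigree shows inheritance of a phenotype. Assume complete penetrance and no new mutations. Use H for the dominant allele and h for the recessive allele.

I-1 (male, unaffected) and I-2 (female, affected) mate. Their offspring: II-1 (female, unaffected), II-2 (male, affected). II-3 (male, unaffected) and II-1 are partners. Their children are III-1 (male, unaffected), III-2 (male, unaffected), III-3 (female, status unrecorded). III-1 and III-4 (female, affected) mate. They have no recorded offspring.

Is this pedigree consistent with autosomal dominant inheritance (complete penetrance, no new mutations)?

Yes

A consistent assignment under autosomal dominant exists: I-1 hh, I-2 Hh, II-1 hh, II-2 Hh, II-3 hh, III-1 hh, III-2 hh, III-3 hh, III-4 HH.
In this assignment every recorded phenotype matches its genotype and every non-founder's genotype is obtainable from its parents' genotypes, so the pedigree is consistent.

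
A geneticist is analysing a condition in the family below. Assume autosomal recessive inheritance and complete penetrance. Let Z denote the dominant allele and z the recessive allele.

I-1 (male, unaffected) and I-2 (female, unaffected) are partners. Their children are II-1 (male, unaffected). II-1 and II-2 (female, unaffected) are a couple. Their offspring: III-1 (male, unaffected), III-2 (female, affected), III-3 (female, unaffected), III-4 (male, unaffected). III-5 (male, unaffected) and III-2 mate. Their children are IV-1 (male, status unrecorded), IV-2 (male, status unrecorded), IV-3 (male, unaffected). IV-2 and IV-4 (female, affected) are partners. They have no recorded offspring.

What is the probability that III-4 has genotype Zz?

II-1 is unaffected so carries Z and passed z to III-2 (zz), so II-1 is Zz.
II-2 is unaffected so carries Z and passed z to III-2 (zz), so II-2 is Zz.
Their cross gives offspring ratios 1/4 ZZ : 1/2 Zz : 1/4 zz. Conditioning on III-4 being unaffected, P(Zz) = 1/2 / 3/4 = 2/3.

2/3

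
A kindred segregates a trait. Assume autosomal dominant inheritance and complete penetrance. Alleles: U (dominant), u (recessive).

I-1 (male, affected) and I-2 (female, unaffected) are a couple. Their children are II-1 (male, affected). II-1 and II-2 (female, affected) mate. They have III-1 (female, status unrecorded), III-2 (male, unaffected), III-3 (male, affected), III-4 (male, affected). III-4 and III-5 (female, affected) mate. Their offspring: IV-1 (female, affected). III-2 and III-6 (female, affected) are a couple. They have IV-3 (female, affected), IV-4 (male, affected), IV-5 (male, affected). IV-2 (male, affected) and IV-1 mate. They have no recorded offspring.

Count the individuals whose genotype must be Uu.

Obligate heterozygotes: II-1 is affected so carries U and received u from I-2 (uu), so II-1 is Uu; II-2 is affected so carries U and passed u to III-2 (uu), so II-2 is Uu; IV-3 is affected so carries U and received u from III-2 (uu), so IV-3 is Uu; IV-4 is affected so carries U and received u from III-2 (uu), so IV-4 is Uu; IV-5 is affected so carries U and received u from III-2 (uu), so IV-5 is Uu.
Every other individual is either homozygous by phenotype or has at least one consistent homozygous assignment, so the count is 5.

5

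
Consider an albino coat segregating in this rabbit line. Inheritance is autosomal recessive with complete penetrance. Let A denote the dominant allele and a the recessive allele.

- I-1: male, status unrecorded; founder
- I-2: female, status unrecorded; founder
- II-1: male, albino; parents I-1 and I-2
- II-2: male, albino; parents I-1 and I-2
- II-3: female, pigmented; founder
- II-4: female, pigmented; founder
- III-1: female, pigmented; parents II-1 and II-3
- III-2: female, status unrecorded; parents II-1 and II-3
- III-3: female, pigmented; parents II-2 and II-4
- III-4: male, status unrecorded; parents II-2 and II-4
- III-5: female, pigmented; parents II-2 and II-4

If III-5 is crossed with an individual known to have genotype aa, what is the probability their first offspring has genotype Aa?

1/2

III-5 is pigmented so carries A and received a from II-2 (aa), so III-5 is Aa.
The cross gives 1/2 Aa : 1/2 aa, so P(offspring has genotype Aa) = 1/2.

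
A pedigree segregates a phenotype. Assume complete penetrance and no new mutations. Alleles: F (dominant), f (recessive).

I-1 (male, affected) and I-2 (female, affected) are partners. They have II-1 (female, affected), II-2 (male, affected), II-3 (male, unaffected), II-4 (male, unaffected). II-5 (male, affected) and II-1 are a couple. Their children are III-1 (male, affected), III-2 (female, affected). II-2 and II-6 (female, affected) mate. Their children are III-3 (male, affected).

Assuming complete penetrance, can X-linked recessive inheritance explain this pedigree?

Under X-linked recessive, II-3 (unaffected, male) cannot arise from I-1 (affected) × I-2 (affected).

No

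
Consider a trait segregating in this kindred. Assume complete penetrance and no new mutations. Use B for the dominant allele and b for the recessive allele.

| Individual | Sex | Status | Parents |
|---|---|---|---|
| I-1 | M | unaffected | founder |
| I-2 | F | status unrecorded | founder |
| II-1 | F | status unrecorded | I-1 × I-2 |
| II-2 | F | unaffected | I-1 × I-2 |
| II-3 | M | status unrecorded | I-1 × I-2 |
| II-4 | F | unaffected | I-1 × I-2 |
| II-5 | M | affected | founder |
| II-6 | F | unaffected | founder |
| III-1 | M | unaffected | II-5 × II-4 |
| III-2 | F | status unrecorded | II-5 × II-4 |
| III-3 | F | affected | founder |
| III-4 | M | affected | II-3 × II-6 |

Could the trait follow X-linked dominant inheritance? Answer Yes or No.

Under X-linked dominant, III-4 (affected, male) cannot arise from II-3 (unrecorded) × II-6 (unaffected).

No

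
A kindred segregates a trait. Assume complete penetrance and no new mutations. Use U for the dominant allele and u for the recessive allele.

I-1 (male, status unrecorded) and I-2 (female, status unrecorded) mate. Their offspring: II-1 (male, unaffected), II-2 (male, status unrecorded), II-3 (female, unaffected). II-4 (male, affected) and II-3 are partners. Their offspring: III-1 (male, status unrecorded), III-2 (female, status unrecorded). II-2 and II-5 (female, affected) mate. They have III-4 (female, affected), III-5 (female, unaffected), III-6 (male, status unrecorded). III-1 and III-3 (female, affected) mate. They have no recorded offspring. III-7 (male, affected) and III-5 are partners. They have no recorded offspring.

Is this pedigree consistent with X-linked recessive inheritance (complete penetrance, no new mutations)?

No assignment of genotypes under X-linked recessive satisfies every parent–offspring relationship, so the pedigree is inconsistent.

No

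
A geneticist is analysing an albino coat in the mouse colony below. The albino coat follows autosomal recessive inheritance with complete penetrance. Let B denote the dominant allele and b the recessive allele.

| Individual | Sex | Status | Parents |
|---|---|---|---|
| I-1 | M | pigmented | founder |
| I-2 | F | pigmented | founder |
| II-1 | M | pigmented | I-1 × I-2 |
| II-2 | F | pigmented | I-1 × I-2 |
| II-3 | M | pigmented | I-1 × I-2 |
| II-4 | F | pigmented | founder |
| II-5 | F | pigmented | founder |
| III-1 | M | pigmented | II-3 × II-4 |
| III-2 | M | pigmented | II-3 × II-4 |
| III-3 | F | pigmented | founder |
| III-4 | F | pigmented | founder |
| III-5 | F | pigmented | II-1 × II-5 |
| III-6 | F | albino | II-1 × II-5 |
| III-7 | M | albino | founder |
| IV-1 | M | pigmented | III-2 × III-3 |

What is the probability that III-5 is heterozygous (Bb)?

2/3

II-1 is pigmented so carries B and passed b to III-6 (bb), so II-1 is Bb.
II-5 is pigmented so carries B and passed b to III-6 (bb), so II-5 is Bb.
Their cross gives offspring ratios 1/4 BB : 1/2 Bb : 1/4 bb. Conditioning on III-5 being pigmented, P(Bb) = 1/2 / 3/4 = 2/3.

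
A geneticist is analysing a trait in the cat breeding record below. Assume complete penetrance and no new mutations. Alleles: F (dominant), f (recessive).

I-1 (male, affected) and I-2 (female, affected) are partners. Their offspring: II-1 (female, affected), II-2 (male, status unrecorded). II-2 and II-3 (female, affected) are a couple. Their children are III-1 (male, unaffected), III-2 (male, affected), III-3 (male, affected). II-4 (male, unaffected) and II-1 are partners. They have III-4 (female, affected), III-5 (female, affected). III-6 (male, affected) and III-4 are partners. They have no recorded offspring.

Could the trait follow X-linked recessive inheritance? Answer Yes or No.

Under X-linked recessive, III-1 (unaffected, male) cannot arise from II-2 (unrecorded) × II-3 (affected).

No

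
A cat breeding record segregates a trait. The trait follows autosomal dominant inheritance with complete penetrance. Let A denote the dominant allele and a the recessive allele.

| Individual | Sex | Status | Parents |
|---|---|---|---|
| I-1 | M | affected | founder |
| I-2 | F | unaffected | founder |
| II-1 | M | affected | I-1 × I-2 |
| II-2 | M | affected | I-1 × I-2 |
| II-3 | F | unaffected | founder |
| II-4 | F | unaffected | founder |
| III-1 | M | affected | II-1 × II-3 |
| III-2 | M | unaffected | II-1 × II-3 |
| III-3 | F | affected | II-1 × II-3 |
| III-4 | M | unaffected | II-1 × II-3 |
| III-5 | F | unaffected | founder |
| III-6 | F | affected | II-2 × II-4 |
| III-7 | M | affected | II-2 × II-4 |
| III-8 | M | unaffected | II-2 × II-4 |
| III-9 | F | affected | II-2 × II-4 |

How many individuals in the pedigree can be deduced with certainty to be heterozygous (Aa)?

Obligate heterozygotes: II-1 is affected so carries A and received a from I-2 (aa), so II-1 is Aa; II-2 is affected so carries A and received a from I-2 (aa), so II-2 is Aa; III-1 is affected so carries A and received a from II-3 (aa), so III-1 is Aa; III-3 is affected so carries A and received a from II-3 (aa), so III-3 is Aa; III-6 is affected so carries A and received a from II-4 (aa), so III-6 is Aa; III-7 is affected so carries A and received a from II-4 (aa), so III-7 is Aa; III-9 is affected so carries A and received a from II-4 (aa), so III-9 is Aa.
Every other individual is either homozygous by phenotype or has at least one consistent homozygous assignment, so the count is 7.

7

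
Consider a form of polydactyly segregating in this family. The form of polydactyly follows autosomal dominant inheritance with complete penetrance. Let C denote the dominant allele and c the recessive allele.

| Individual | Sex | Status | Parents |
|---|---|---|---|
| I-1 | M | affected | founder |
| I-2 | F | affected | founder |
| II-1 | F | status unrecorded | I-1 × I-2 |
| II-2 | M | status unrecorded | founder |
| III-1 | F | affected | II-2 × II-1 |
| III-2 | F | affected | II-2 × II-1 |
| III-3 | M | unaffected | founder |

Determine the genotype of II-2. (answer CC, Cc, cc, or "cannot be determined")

II-2's phenotype is unrecorded, and no parent or child forces a single allele at both positions; consistent genotype assignments exist with II-2 as CC or Cc or cc.

cannot be determined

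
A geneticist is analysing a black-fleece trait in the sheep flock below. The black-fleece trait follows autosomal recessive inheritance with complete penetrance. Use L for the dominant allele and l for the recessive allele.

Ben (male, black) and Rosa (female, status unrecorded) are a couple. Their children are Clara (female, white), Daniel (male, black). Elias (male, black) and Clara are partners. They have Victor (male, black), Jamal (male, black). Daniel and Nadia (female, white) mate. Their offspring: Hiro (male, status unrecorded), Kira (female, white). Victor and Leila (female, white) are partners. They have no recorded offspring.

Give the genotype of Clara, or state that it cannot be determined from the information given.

Ll

From phenotype alone, Clara is LL or Ll.
Clara is white so carries L and received l from Ben (ll), so Clara is Ll.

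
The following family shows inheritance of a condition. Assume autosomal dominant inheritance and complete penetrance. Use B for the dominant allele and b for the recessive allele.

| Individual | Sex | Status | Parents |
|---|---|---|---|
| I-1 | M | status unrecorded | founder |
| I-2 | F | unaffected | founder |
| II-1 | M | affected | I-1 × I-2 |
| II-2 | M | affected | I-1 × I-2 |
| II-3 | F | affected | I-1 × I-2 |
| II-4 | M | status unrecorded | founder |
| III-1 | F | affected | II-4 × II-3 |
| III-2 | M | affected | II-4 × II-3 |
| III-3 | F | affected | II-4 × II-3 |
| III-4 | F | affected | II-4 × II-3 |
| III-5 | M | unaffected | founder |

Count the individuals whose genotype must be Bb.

Obligate heterozygotes: II-1 is affected so carries B and received b from I-2 (bb), so II-1 is Bb; II-2 is affected so carries B and received b from I-2 (bb), so II-2 is Bb; II-3 is affected so carries B and received b from I-2 (bb), so II-3 is Bb.
Every other individual is either homozygous by phenotype or has at least one consistent homozygous assignment, so the count is 3.

3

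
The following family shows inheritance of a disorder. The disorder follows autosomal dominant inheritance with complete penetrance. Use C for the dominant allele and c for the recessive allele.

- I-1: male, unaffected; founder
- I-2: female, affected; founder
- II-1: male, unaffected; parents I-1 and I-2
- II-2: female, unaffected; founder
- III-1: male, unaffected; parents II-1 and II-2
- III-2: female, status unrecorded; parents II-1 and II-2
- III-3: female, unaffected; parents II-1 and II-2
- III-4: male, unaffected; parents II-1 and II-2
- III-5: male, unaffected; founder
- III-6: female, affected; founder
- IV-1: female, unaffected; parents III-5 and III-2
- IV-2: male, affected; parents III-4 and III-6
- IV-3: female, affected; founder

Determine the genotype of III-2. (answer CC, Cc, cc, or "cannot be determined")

From phenotype alone, III-2 is CC or Cc or cc.
III-2 received c from II-1 (cc) and received c from II-2 (cc), so III-2 is cc.

cc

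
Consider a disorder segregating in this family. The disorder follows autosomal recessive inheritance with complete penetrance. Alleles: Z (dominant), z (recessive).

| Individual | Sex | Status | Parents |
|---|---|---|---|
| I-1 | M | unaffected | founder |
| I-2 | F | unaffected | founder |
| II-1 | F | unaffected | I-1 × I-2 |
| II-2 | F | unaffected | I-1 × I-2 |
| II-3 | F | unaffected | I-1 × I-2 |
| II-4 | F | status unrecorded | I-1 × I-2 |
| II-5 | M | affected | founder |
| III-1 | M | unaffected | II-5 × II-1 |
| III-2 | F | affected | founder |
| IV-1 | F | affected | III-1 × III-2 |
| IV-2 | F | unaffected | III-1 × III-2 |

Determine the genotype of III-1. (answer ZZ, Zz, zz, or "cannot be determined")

Zz

From phenotype alone, III-1 is ZZ or Zz.
III-1 is unaffected so carries Z and received z from II-5 (zz), so III-1 is Zz.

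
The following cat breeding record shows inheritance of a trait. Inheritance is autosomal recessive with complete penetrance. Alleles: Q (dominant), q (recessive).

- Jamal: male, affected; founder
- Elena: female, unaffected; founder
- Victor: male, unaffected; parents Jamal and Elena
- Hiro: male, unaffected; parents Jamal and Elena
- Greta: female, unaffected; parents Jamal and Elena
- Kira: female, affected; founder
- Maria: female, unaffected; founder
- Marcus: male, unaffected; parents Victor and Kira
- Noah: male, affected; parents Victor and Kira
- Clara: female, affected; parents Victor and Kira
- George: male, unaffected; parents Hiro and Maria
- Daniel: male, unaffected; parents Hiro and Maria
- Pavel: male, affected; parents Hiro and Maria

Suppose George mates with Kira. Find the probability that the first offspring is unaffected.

2/3

Hiro is unaffected so carries Q and received q from Jamal (qq), so Hiro is Qq.
Maria is unaffected so carries Q and passed q to Pavel (qq), so Maria is Qq.
George is an unaffected offspring of Hiro (Qq) × Maria (Qq), whose cross gives 1/4 QQ : 1/2 Qq : 1/4 qq; conditioning on being unaffected, George is QQ with probability 1/3, Qq with probability 2/3.
Kira is affected, so Kira is qq.
Summing over parental genotype combinations, P(offspring is unaffected) = 1/3·1 + 2/3·1/2 = 2/3.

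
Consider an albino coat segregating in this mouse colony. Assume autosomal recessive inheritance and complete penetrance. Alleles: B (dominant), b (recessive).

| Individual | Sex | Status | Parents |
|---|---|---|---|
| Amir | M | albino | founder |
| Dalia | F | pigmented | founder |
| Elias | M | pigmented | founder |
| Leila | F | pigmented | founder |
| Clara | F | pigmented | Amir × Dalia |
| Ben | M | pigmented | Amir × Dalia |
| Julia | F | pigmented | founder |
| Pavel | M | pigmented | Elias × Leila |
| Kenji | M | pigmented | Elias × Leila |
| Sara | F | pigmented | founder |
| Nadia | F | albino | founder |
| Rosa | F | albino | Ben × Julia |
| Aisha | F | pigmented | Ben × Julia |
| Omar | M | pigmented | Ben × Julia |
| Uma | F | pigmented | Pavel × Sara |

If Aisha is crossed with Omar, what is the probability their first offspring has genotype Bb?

4/9

Ben is pigmented so carries B and received b from Amir (bb), so Ben is Bb.
Julia is pigmented so carries B and passed b to Rosa (bb), so Julia is Bb.
Aisha is a pigmented offspring of Ben (Bb) × Julia (Bb), whose cross gives 1/4 BB : 1/2 Bb : 1/4 bb; conditioning on being pigmented, Aisha is BB with probability 1/3, Bb with probability 2/3.
Omar is a pigmented offspring of Ben (Bb) × Julia (Bb), whose cross gives 1/4 BB : 1/2 Bb : 1/4 bb; conditioning on being pigmented, Omar is BB with probability 1/3, Bb with probability 2/3.
Summing over parental genotype combinations, P(offspring has genotype Bb) = 2/9·1/2 + 2/9·1/2 + 4/9·1/2 = 4/9.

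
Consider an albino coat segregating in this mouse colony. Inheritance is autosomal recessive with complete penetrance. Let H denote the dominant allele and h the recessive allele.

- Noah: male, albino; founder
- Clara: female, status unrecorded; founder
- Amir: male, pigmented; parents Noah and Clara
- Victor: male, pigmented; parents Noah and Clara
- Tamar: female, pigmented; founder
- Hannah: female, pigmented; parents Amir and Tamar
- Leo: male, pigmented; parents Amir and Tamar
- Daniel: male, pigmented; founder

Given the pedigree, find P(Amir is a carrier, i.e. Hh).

1

Amir is pigmented so carries H and received h from Noah (hh), so Amir is Hh, giving P(Hh) = 1.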